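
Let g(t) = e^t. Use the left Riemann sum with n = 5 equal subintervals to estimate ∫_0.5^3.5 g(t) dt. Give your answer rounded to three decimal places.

22.965

Δt = (3.5 − 0.5)/5 = 0.6.
Left endpoints: 0.5, 1.1, 1.7, 2.3, 2.9.
g(0.5) ≈ 1.649, g(1.1) ≈ 3.004, g(1.7) ≈ 5.474, g(2.3) ≈ 9.974, g(2.9) ≈ 18.174.
Sum = Δt · [g(0.5) + g(1.1) + g(1.7) + g(2.3) + g(2.9)].
Sum ≈ 22.965.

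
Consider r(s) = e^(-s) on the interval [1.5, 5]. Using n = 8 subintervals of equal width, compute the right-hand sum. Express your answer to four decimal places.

0.1725

Δs = (5 − 1.5)/8 = 0.4375.
Right endpoints: 1.9375, 2.375, 2.8125, 3.25, 3.6875, 4.125, 4.5625, 5.
r(1.9375) ≈ 0.1441, r(2.375) ≈ 0.0930, r(2.8125) ≈ 0.0601, r(3.25) ≈ 0.0388, r(3.6875) ≈ 0.0250, r(4.125) ≈ 0.0162, r(4.5625) ≈ 0.0104, r(5) ≈ 0.0067.
Sum = Δs · [r(1.9375) + r(2.375) + r(2.8125) + ...].
Sum ≈ 0.1725.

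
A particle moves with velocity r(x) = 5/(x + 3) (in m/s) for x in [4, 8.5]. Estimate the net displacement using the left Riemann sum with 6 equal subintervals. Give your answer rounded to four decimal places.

2.5900

Δx = (8.5 − 4)/6 = 0.75.
Left endpoints: 4, 4.75, 5.5, 6.25, 7, 7.75.
r(4) = 5/7, r(4.75) = 20/31, r(5.5) = 10/17, r(6.25) = 20/37, r(7) = 0.5, r(7.75) = 20/43.
Sum = Δx · [r(4) + r(4.75) + r(5.5) + ...].
Sum ≈ 2.5900.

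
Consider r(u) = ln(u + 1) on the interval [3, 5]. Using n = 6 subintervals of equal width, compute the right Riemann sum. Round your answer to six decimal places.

Δu = (5 − 3)/6 = 1/3.
Right endpoints: 10/3, 11/3, 4, 13/3, 14/3, 5.
r(10/3) ≈ 1.466337, r(11/3) ≈ 1.540445, r(4) ≈ 1.609438, r(13/3) ≈ 1.673976, r(14/3) ≈ 1.734601, r(5) ≈ 1.791759.
Sum = Δu · [r(10/3) + r(11/3) + r(4) + ...].
Sum ≈ 3.272186.

3.272186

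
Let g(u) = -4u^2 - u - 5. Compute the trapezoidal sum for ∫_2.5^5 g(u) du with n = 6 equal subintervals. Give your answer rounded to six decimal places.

Δu = (5 − 2.5)/6 = 5/12.
g(2.5) = -32.5, g(35/12) = -755/18, g(10/3) = -475/9, g(3.75) = -65, g(25/6) = -1415/18, g(55/12) = -1685/18, g(5) = -110.
T_6 = (Δu/2)·[g(u_0) + 2g(u_1) + ... + 2g(u_{5}) + g(u_6)].
Sum ≈ -167.997685.

-167.997685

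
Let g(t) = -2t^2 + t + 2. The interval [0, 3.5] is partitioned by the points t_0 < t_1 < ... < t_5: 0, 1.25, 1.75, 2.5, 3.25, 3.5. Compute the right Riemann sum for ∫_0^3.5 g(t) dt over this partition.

Subinterval widths: 1.25, 0.5, 0.75, 0.75, 0.25.
Right endpoints: 1.25, 1.75, 2.5, 3.25, 3.5.
g(1.25) = 0.125, g(1.75) = -2.375, g(2.5) = -8, g(3.25) = -15.875, g(3.5) = -19.
Sum = Σ Δt_i · g(t_i).
Sum = -23.6875.

-23.6875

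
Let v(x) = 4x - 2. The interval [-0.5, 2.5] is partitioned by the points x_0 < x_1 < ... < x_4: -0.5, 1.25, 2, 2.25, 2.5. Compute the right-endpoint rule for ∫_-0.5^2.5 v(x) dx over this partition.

Subinterval widths: 1.75, 0.75, 0.25, 0.25.
Right endpoints: 1.25, 2, 2.25, 2.5.
v(1.25) = 3, v(2) = 6, v(2.25) = 7, v(2.5) = 8.
Sum = Σ Δx_i · v(x_i).
Sum = 13.5.

13.5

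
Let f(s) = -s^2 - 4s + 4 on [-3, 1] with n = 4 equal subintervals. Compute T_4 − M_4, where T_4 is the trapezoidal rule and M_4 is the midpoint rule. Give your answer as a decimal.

-1

T_4 = 22.
M_4 = 23.
T_4 − M_4 = -1.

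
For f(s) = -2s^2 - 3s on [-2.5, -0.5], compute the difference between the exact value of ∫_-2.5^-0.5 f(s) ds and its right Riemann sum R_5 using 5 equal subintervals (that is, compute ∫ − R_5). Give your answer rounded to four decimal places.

Exact integral: ∫_-2.5^-0.5 f(s) ds ≈ -1.333333.
R_5 = -0.24.
Error ≈ -1.333333 − (-0.24) ≈ -1.0933.

-1.0933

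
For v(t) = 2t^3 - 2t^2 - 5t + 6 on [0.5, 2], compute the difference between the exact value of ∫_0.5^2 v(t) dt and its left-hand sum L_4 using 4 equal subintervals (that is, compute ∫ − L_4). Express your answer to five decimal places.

-0.05273

Exact integral: ∫_0.5^2 v(t) dt = 2.34375.
L_4 ≈ 2.3964844.
Error ≈ 2.34375 − 2.3964844 ≈ -0.05273.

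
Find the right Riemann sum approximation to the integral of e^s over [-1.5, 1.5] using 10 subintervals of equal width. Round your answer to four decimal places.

4.9292

Δs = (1.5 − (-1.5))/10 = 0.3.
Right endpoints: -1.2, -0.9, -0.6, -0.3, 0, 0.3, 0.6, 0.9, 1.2, 1.5.
f(-1.2) ≈ 0.3012, f(-0.9) ≈ 0.4066, f(-0.6) ≈ 0.5488, f(-0.3) ≈ 0.7408, f(0) ≈ 1.0000, f(0.3) ≈ 1.3499, f(0.6) ≈ 1.8221, f(0.9) ≈ 2.4596, f(1.2) ≈ 3.3201, f(1.5) ≈ 4.4817.
Sum = Δs · [f(-1.2) + f(-0.9) + f(-0.6) + ...].
Sum ≈ 4.9292.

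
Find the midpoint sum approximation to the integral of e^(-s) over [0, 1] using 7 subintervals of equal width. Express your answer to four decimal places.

0.6316

Δs = (1 − 0)/7 = 1/7.
Midpoints: 1/14, 3/14, 5/14, 0.5, 9/14, 11/14, 13/14.
f(1/14) ≈ 0.9311, f(3/14) ≈ 0.8071, f(5/14) ≈ 0.6997, f(0.5) ≈ 0.6065, f(9/14) ≈ 0.5258, f(11/14) ≈ 0.4558, f(13/14) ≈ 0.3951.
Sum = Δs · [f(1/14) + f(3/14) + f(5/14) + ...].
Sum ≈ 0.6316.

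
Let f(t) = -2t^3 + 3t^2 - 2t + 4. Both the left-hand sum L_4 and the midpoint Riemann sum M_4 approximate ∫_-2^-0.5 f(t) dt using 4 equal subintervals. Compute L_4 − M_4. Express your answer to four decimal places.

6.1787

L_4 ≈ 31.587891.
M_4 ≈ 25.409180.
L_4 − M_4 ≈ 6.1787.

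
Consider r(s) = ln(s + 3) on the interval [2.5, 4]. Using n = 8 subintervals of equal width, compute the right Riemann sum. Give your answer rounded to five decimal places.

2.76775

Δs = (4 − 2.5)/8 = 0.1875.
Right endpoints: 2.6875, 2.875, 3.0625, 3.25, 3.4375, 3.625, 3.8125, 4.
r(2.6875) ≈ 1.73827, r(2.875) ≈ 1.77071, r(3.0625) ≈ 1.80212, r(3.25) ≈ 1.83258, r(3.4375) ≈ 1.86214, r(3.625) ≈ 1.89085, r(3.8125) ≈ 1.91876, r(4) ≈ 1.94591.
Sum = Δs · [r(2.6875) + r(2.875) + r(3.0625) + ...].
Sum ≈ 2.76775.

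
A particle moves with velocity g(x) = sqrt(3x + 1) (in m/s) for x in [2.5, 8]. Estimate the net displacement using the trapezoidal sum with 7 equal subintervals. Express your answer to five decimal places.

22.25976

Δx = (8 − 2.5)/7 = 11/14.
g(2.5) ≈ 2.91548, g(23/7) ≈ 3.29502, g(57/14) ≈ 3.63515, g(34/7) ≈ 3.94606, g(79/14) ≈ 4.23421, g(45/7) ≈ 4.50397, g(101/14) ≈ 4.75845, g(8) ≈ 5.00000.
T_7 = (Δx/2)·[g(x_0) + 2g(x_1) + ... + 2g(x_{6}) + g(x_7)].
Sum ≈ 22.25976.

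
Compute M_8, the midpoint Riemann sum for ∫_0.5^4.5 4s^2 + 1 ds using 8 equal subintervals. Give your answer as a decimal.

125

Δs = (4.5 − 0.5)/8 = 0.5.
Midpoints: 0.75, 1.25, 1.75, 2.25, 2.75, 3.25, 3.75, 4.25.
f(0.75) = 3.25, f(1.25) = 7.25, f(1.75) = 13.25, f(2.25) = 21.25, f(2.75) = 31.25, f(3.25) = 43.25, f(3.75) = 57.25, f(4.25) = 73.25.
Sum = Δs · [f(0.75) + f(1.25) + f(1.75) + ...].
Sum = 125.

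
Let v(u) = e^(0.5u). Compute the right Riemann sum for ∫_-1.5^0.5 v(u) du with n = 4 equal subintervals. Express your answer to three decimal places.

1.835

Δu = (0.5 − (-1.5))/4 = 0.5.
Right endpoints: -1, -0.5, 0, 0.5.
v(-1) ≈ 0.607, v(-0.5) ≈ 0.779, v(0) ≈ 1.000, v(0.5) ≈ 1.284.
Sum = Δu · [v(-1) + v(-0.5) + v(0) + v(0.5)].
Sum ≈ 1.835.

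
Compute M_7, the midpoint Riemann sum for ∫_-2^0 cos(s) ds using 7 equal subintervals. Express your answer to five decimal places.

0.91240

Δs = (0 − (-2))/7 = 2/7.
Midpoints: -13/7, -11/7, -9/7, -1, -5/7, -3/7, -1/7.
f(-13/7) ≈ -0.28245, f(-11/7) ≈ -0.00063, f(-9/7) ≈ 0.28124, f(-1) ≈ 0.54030, f(-5/7) ≈ 0.75556, f(-3/7) ≈ 0.90956, f(-1/7) ≈ 0.98981.
Sum = Δs · [f(-13/7) + f(-11/7) + f(-9/7) + ...].
Sum ≈ 0.91240.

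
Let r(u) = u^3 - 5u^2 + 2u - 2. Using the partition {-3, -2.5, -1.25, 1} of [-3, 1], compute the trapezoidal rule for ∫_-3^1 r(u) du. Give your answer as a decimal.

Subinterval widths: 0.5, 1.25, 2.25.
r(-3) = -80, r(-2.5) = -53.875, r(-1.25) = -14.265625, r(1) = -4.
On each subinterval the trapezoid contributes (Δu_i/2)·[r(u_{i-1}) + r(u_i)].
Sum = -96.60546875.

-96.60546875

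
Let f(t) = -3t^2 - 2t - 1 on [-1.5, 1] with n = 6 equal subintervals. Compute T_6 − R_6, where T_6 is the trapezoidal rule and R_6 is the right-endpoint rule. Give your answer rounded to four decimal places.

T_6 ≈ -5.842014.
R_6 ≈ -6.102431.
T_6 − R_6 ≈ 0.2604.

0.2604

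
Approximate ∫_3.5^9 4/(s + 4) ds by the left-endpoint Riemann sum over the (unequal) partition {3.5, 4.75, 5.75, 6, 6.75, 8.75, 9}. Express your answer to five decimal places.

Subinterval widths: 1.25, 1, 0.25, 0.75, 2, 0.25.
Left endpoints: 3.5, 4.75, 5.75, 6, 6.75, 8.75.
f(3.5) = 8/15, f(4.75) = 16/35, f(5.75) = 16/39, f(6) = 0.4, f(6.75) = 16/43, f(8.75) = 16/51.
Sum = Σ Δs_i · f(s_i).
Sum ≈ 2.34899.

2.34899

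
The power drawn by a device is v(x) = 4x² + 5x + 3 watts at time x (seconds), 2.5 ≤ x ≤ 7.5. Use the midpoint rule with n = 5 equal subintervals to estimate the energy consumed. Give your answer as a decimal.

Δx = (7.5 − 2.5)/5 = 1.
Midpoints: 3, 4, 5, 6, 7.
v(3) = 54, v(4) = 87, v(5) = 128, v(6) = 177, v(7) = 234.
Sum = Δx · [v(3) + v(4) + v(5) + v(6) + v(7)].
Sum = 680.

680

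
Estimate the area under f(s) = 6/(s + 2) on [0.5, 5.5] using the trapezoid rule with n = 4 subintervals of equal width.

Δs = (5.5 − 0.5)/4 = 1.25.
f(0.5) = 2.4, f(1.75) = 1.6, f(3) = 1.2, f(4.25) = 0.96, f(5.5) = 0.8.
T_4 = (Δs/2)·[f(s_0) + 2f(s_1) + 2f(s_2) + 2f(s_3) + f(s_4)].
Sum = 6.7.

6.7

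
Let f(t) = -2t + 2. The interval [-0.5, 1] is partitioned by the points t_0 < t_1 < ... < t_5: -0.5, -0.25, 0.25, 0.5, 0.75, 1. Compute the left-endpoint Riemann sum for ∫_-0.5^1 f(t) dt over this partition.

Subinterval widths: 0.25, 0.5, 0.25, 0.25, 0.25.
Left endpoints: -0.5, -0.25, 0.25, 0.5, 0.75.
f(-0.5) = 3, f(-0.25) = 2.5, f(0.25) = 1.5, f(0.5) = 1, f(0.75) = 0.5.
Sum = Σ Δt_i · f(t_i).
Sum = 2.75.

2.75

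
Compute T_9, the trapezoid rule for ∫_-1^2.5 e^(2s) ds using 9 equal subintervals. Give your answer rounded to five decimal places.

77.83922

Δs = (2.5 − (-1))/9 = 7/18.
f(-1) ≈ 0.13534, f(-11/18) ≈ 0.29457, f(-2/9) ≈ 0.64118, f(1/6) ≈ 1.39561, f(5/9) ≈ 3.03773, f(17/18) ≈ 6.61202, f(4/3) ≈ 14.39192, f(31/18) ≈ 31.32588, f(19/9) ≈ 68.18484, f(2.5) ≈ 148.41316.
T_9 = (Δs/2)·[f(s_0) + 2f(s_1) + ... + 2f(s_{8}) + f(s_9)].
Sum ≈ 77.83922.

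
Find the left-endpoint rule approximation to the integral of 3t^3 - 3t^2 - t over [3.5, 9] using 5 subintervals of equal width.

Δt = (9 − 3.5)/5 = 1.1.
Left endpoints: 3.5, 4.6, 5.7, 6.8, 7.9.
f(3.5) = 88.375, f(4.6) = 223.928, f(5.7) = 452.409, f(6.8) = 797.776, f(7.9) = 1283.987.
Sum = Δt · [f(3.5) + f(4.6) + f(5.7) + f(6.8) + f(7.9)].
Sum = 3131.1225.

3131.1225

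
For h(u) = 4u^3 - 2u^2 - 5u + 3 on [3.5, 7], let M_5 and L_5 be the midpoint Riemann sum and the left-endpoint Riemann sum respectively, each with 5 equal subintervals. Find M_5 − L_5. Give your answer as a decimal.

M_5 = 1960.76125.
L_5 = 1598.59.
M_5 − L_5 = 362.17125.

362.17125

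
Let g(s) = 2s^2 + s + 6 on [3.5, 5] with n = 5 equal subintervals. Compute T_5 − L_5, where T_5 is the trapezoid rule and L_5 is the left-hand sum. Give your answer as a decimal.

T_5 = 70.17.
L_5 = 66.12.
T_5 − L_5 = 4.05.

4.05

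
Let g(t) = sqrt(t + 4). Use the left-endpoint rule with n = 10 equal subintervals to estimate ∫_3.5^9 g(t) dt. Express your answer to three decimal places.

Δt = (9 − 3.5)/10 = 0.55.
Left endpoints: 3.5, 4.05, 4.6, 5.15, 5.7, 6.25, 6.8, 7.35, 7.9, 8.45.
g(3.5) ≈ 2.739, g(4.05) ≈ 2.837, g(4.6) ≈ 2.933, g(5.15) ≈ 3.025, g(5.7) ≈ 3.114, g(6.25) ≈ 3.202, g(6.8) ≈ 3.286, g(7.35) ≈ 3.369, g(7.9) ≈ 3.450, g(8.45) ≈ 3.528.
Sum = Δt · [g(3.5) + g(4.05) + g(4.6) + ...].
Sum ≈ 17.316.

17.316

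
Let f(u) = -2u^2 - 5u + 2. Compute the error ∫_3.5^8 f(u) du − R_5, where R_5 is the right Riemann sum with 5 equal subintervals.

57.915

Exact integral: ∫_3.5^8 f(u) du = -433.125.
R_5 = -491.04.
Error = -433.125 − (-491.04) = 57.915.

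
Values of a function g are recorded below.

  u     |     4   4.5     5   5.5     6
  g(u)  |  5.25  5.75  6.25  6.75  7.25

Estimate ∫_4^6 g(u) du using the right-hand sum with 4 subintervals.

13

Δu = 0.5.
Sum = 0.5·[5.75 + 6.25 + 6.75 + 7.25] = 13.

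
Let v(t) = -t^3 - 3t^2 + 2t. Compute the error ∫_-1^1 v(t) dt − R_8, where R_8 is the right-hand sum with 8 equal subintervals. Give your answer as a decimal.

-0.1875

Exact integral: ∫_-1^1 v(t) dt = -2.
R_8 = -1.8125.
Error = -2 − (-1.8125) = -0.1875.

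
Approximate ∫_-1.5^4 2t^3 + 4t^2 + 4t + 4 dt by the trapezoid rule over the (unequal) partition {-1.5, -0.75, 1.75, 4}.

323.1796875

Subinterval widths: 0.75, 2.5, 2.25.
f(-1.5) = 0.25, f(-0.75) = 2.40625, f(1.75) = 33.96875, f(4) = 212.
On each subinterval the trapezoid contributes (Δt_i/2)·[f(t_{i-1}) + f(t_i)].
Sum = 323.1796875.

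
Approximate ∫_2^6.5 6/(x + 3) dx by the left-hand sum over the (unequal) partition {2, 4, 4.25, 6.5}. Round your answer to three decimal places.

4.476

Subinterval widths: 2, 0.25, 2.25.
Left endpoints: 2, 4, 4.25.
f(2) = 1.2, f(4) = 6/7, f(4.25) = 24/29.
Sum = Σ Δx_i · f(x_i).
Sum ≈ 4.476.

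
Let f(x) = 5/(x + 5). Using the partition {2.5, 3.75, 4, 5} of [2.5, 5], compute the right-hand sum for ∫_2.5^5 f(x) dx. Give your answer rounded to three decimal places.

Subinterval widths: 1.25, 0.25, 1.
Right endpoints: 3.75, 4, 5.
f(3.75) = 4/7, f(4) = 5/9, f(5) = 0.5.
Sum = Σ Δx_i · f(x_i).
Sum ≈ 1.353.

1.353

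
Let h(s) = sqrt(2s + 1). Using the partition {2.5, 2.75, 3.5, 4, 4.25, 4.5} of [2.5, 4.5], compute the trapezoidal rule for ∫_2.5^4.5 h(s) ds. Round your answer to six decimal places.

5.639545

Subinterval widths: 0.25, 0.75, 0.5, 0.25, 0.25.
h(2.5) ≈ 2.449490, h(2.75) ≈ 2.549510, h(3.5) ≈ 2.828427, h(4) ≈ 3.000000, h(4.25) ≈ 3.082207, h(4.5) ≈ 3.162278.
On each subinterval the trapezoid contributes (Δs_i/2)·[h(s_{i-1}) + h(s_i)].
Sum ≈ 5.639545.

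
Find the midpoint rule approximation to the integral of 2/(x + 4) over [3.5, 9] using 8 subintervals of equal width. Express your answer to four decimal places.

1.0996

Δx = (9 − 3.5)/8 = 0.6875.
Midpoints: 3.84375, 4.53125, 5.21875, 5.90625, 6.59375, 7.28125, 7.96875, 8.65625.
f(3.84375) = 64/251, f(4.53125) = 64/273, f(5.21875) = 64/295, f(5.90625) = 64/317, f(6.59375) = 64/339, f(7.28125) = 64/361, f(7.96875) = 64/383, f(8.65625) = 64/405.
Sum = Δx · [f(3.84375) + f(4.53125) + f(5.21875) + ...].
Sum ≈ 1.0996.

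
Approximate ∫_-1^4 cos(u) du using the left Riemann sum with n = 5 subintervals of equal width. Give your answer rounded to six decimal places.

Δu = (4 − (-1))/5 = 1.
Left endpoints: -1, 0, 1, 2, 3.
f(-1) ≈ 0.540302, f(0) ≈ 1.000000, f(1) ≈ 0.540302, f(2) ≈ -0.416147, f(3) ≈ -0.989992.
Sum = Δu · [f(-1) + f(0) + f(1) + f(2) + f(3)].
Sum ≈ 0.674465.

0.674465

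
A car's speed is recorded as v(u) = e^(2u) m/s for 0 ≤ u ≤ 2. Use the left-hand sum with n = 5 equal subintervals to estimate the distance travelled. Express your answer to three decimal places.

Δu = (2 − 0)/5 = 0.4.
Left endpoints: 0, 0.4, 0.8, 1.2, 1.6.
v(0) ≈ 1.000, v(0.4) ≈ 2.226, v(0.8) ≈ 4.953, v(1.2) ≈ 11.023, v(1.6) ≈ 24.533.
Sum = Δu · [v(0) + v(0.4) + v(0.8) + v(1.2) + v(1.6)].
Sum ≈ 17.494.

17.494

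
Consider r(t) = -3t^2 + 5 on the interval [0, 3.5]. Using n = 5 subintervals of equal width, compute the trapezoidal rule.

Δt = (3.5 − 0)/5 = 0.7.
r(0) = 5, r(0.7) = 3.53, r(1.4) = -0.88, r(2.1) = -8.23, r(2.8) = -18.52, r(3.5) = -31.75.
T_5 = (Δt/2)·[r(t_0) + 2r(t_1) + ... + 2r(t_{4}) + r(t_5)].
Sum = -26.2325.

-26.2325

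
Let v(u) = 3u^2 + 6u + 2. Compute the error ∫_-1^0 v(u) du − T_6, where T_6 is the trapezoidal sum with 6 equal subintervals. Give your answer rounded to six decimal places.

Exact integral: ∫_-1^0 v(u) du = 0.
T_6 ≈ 0.01388889.
Error ≈ 0 − 0.01388889 ≈ -0.013889.

-0.013889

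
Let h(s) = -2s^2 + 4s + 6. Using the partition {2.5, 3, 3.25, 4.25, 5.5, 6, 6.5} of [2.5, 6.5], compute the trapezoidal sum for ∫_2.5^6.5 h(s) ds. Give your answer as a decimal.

Subinterval widths: 0.5, 0.25, 1, 1.25, 0.5, 0.5.
h(2.5) = 3.5, h(3) = 0, h(3.25) = -2.125, h(4.25) = -13.125, h(5.5) = -32.5, h(6) = -42, h(6.5) = -52.5.
On each subinterval the trapezoid contributes (Δs_i/2)·[h(s_{i-1}) + h(s_i)].
Sum = -77.78125.

-77.78125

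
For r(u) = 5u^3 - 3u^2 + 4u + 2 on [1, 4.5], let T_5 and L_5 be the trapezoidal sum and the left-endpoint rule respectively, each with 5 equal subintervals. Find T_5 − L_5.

142.40625

T_5 = 477.63625.
L_5 = 335.23.
T_5 − L_5 = 142.40625.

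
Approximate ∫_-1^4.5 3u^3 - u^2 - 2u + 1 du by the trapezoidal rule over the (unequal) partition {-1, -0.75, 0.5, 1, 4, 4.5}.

Subinterval widths: 0.25, 1.25, 0.5, 3, 0.5.
f(-1) = -1, f(-0.75) = 0.671875, f(0.5) = 0.125, f(1) = 1, f(4) = 169, f(4.5) = 245.125.
On each subinterval the trapezoid contributes (Δu_i/2)·[f(u_{i-1}) + f(u_i)].
Sum = 359.26953125.

359.26953125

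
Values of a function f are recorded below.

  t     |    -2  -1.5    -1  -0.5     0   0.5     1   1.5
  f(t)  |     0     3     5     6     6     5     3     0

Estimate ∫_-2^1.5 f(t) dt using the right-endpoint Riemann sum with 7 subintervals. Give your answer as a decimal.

Δt = 0.5.
Sum = 0.5·[3 + 5 + 6 + 6 + 5 + 3 + 0] = 14.

14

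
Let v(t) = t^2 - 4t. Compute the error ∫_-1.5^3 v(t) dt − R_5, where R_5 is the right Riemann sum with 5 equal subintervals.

Exact integral: ∫_-1.5^3 v(t) dt = -3.375.
R_5 = -7.83.
Error = -3.375 − (-7.83) = 4.455.

4.455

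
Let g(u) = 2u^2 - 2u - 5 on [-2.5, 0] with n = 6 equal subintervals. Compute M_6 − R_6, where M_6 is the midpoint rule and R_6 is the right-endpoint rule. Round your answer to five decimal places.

3.42882

M_6 ≈ 4.0943287.
R_6 ≈ 0.6655093.
M_6 − R_6 ≈ 3.42882.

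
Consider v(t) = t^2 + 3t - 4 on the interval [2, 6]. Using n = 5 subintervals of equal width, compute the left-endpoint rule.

84.16

Δt = (6 − 2)/5 = 0.8.
Left endpoints: 2, 2.8, 3.6, 4.4, 5.2.
v(2) = 6, v(2.8) = 12.24, v(3.6) = 19.76, v(4.4) = 28.56, v(5.2) = 38.64.
Sum = Δt · [v(2) + v(2.8) + v(3.6) + v(4.4) + v(5.2)].
Sum = 84.16.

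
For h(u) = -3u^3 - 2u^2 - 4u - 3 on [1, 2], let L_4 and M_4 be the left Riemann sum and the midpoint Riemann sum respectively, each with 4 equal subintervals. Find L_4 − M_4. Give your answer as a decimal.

3.6328125

L_4 = -21.203125.
M_4 = -24.8359375.
L_4 − M_4 = 3.6328125.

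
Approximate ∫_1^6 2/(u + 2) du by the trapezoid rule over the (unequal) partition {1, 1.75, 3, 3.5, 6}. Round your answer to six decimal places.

Subinterval widths: 0.75, 1.25, 0.5, 2.5.
f(1) = 2/3, f(1.75) = 8/15, f(3) = 0.4, f(3.5) = 4/11, f(6) = 0.25.
On each subinterval the trapezoid contributes (Δu_i/2)·[f(u_{i-1}) + f(u_i)].
Sum ≈ 1.991288.

1.991288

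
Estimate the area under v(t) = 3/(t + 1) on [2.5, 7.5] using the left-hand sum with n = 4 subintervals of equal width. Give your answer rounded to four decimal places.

Δt = (7.5 − 2.5)/4 = 1.25.
Left endpoints: 2.5, 3.75, 5, 6.25.
v(2.5) = 6/7, v(3.75) = 12/19, v(5) = 0.5, v(6.25) = 12/29.
Sum = Δt · [v(2.5) + v(3.75) + v(5) + v(6.25)].
Sum ≈ 3.0031.

3.0031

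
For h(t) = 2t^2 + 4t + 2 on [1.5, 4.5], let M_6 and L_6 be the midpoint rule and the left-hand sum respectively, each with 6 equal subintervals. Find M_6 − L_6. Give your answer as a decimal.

M_6 = 100.375.
L_6 = 88.75.
M_6 − L_6 = 11.625.

11.625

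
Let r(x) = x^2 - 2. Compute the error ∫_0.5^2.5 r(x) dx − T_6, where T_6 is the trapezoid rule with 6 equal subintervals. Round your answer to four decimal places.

Exact integral: ∫_0.5^2.5 r(x) dx ≈ 1.166667.
T_6 ≈ 1.203704.
Error ≈ 1.166667 − 1.203704 ≈ -0.0370.

-0.0370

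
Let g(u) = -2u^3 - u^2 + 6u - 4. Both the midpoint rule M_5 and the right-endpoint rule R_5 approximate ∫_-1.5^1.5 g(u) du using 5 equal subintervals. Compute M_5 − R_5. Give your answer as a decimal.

-1.08

M_5 = -14.16.
R_5 = -13.08.
M_5 − R_5 = -1.08.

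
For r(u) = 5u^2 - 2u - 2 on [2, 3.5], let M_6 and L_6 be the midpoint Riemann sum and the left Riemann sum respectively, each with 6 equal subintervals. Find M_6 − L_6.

4.6640625

M_6 = 46.8359375.
L_6 = 42.171875.
M_6 − L_6 = 4.6640625.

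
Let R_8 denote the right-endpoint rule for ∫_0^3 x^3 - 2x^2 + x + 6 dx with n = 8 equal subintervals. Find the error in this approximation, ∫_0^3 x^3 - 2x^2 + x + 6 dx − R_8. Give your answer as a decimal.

Exact integral: ∫_0^3 f(x) dx = 24.75.
R_8 = 27.17578125.
Error = 24.75 − 27.17578125 = -2.42578125.

-2.42578125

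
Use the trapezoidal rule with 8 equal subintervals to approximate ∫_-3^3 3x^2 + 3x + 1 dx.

61.6875

Δx = (3 − (-3))/8 = 0.75.
f(-3) = 19, f(-2.25) = 9.4375, f(-1.5) = 3.25, f(-0.75) = 0.4375, f(0) = 1, f(0.75) = 4.9375, f(1.5) = 12.25, f(2.25) = 22.9375, f(3) = 37.
T_8 = (Δx/2)·[f(x_0) + 2f(x_1) + ... + 2f(x_{7}) + f(x_8)].
Sum = 61.6875.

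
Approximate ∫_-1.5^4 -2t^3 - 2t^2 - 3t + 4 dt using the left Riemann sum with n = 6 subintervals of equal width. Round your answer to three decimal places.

-94.401

Δt = (4 − (-1.5))/6 = 11/12.
Left endpoints: -1.5, -7/12, 1/3, 1.25, 13/6, 37/12.
f(-1.5) = 10.75, f(-7/12) = 4723/864, f(1/3) = 73/27, f(1.25) = -6.78125, f(13/6) = -3481/108, f(37/12) = -71617/864.
Sum = Δt · [f(-1.5) + f(-7/12) + f(1/3) + ...].
Sum ≈ -94.401.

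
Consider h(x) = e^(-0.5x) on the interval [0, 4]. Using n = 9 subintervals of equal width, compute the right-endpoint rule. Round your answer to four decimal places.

1.5443

Δx = (4 − 0)/9 = 4/9.
Right endpoints: 4/9, 8/9, 4/3, 16/9, 20/9, 8/3, 28/9, 32/9, 4.
h(4/9) ≈ 0.8007, h(8/9) ≈ 0.6412, h(4/3) ≈ 0.5134, h(16/9) ≈ 0.4111, h(20/9) ≈ 0.3292, h(8/3) ≈ 0.2636, h(28/9) ≈ 0.2111, h(32/9) ≈ 0.1690, h(4) ≈ 0.1353.
Sum = Δx · [h(4/9) + h(8/9) + h(4/3) + ...].
Sum ≈ 1.5443.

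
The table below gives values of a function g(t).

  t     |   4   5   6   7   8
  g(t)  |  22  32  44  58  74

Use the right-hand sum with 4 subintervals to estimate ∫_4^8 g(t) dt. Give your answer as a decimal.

Δt = 1.
Sum = 1·[32 + 44 + 58 + 74] = 208.

208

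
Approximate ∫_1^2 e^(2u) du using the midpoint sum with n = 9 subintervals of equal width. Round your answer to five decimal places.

Δu = (2 − 1)/9 = 1/9.
Midpoints: 19/18, 7/6, 23/18, 25/18, 1.5, 29/18, 31/18, 11/6, 35/18.
f(19/18) ≈ 8.25741, f(7/6) ≈ 10.31226, f(23/18) ≈ 12.87845, f(25/18) ≈ 16.08324, f(1.5) ≈ 20.08554, f(29/18) ≈ 25.08380, f(31/18) ≈ 31.32588, f(11/6) ≈ 39.12128, f(35/18) ≈ 48.85657.
Sum = Δu · [f(19/18) + f(7/6) + f(23/18) + ...].
Sum ≈ 23.55605.

23.55605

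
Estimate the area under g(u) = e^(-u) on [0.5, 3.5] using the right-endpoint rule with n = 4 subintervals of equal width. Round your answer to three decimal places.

0.387

Δu = (3.5 − 0.5)/4 = 0.75.
Right endpoints: 1.25, 2, 2.75, 3.5.
g(1.25) ≈ 0.287, g(2) ≈ 0.135, g(2.75) ≈ 0.064, g(3.5) ≈ 0.030.
Sum = Δu · [g(1.25) + g(2) + g(2.75) + g(3.5)].
Sum ≈ 0.387.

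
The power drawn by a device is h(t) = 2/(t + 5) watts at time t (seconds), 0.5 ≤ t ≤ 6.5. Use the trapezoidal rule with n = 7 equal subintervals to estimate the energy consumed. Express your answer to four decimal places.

1.4783

Δt = (6.5 − 0.5)/7 = 6/7.
h(0.5) = 4/11, h(19/14) = 28/89, h(31/14) = 28/101, h(43/14) = 28/113, h(55/14) = 0.224, h(67/14) = 28/137, h(79/14) = 28/149, h(6.5) = 4/23.
T_7 = (Δt/2)·[h(t_0) + 2h(t_1) + ... + 2h(t_{6}) + h(t_7)].
Sum ≈ 1.4783.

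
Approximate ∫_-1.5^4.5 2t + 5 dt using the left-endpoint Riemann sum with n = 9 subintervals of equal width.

Δt = (4.5 − (-1.5))/9 = 2/3.
Left endpoints: -1.5, -5/6, -1/6, 0.5, 7/6, 11/6, 2.5, 19/6, 23/6.
f(-1.5) = 2, f(-5/6) = 10/3, f(-1/6) = 14/3, f(0.5) = 6, f(7/6) = 22/3, f(11/6) = 26/3, f(2.5) = 10, f(19/6) = 34/3, f(23/6) = 38/3.
Sum = Δt · [f(-1.5) + f(-5/6) + f(-1/6) + ...].
Sum = 44.

44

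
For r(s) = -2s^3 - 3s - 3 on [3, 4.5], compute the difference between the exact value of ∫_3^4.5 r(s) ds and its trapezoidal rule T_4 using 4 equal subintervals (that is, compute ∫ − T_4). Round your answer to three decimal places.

0.791

Exact integral: ∫_3^4.5 r(s) ds = -185.90625.
T_4 ≈ -186.69727.
Error ≈ -185.90625 − (-186.69727) ≈ 0.791.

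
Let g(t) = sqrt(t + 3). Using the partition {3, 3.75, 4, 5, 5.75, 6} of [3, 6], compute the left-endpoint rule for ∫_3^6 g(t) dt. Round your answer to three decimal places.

7.993

Subinterval widths: 0.75, 0.25, 1, 0.75, 0.25.
Left endpoints: 3, 3.75, 4, 5, 5.75.
g(3) ≈ 2.449, g(3.75) ≈ 2.598, g(4) ≈ 2.646, g(5) ≈ 2.828, g(5.75) ≈ 2.958.
Sum = Σ Δt_i · g(t_i).
Sum ≈ 7.993.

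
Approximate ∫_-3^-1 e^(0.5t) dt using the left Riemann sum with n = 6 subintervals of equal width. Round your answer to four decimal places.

Δt = (-1 − (-3))/6 = 1/3.
Left endpoints: -3, -8/3, -7/3, -2, -5/3, -4/3.
f(-3) ≈ 0.2231, f(-8/3) ≈ 0.2636, f(-7/3) ≈ 0.3114, f(-2) ≈ 0.3679, f(-5/3) ≈ 0.4346, f(-4/3) ≈ 0.5134.
Sum = Δt · [f(-3) + f(-8/3) + f(-7/3) + ...].
Sum ≈ 0.7047.

0.7047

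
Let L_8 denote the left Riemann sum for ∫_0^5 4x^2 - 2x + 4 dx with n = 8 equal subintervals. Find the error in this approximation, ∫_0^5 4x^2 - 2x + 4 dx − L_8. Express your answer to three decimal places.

Exact integral: ∫_0^5 f(x) dx ≈ 161.66667.
L_8 = 134.84375.
Error ≈ 161.66667 − 134.84375 ≈ 26.823.

26.823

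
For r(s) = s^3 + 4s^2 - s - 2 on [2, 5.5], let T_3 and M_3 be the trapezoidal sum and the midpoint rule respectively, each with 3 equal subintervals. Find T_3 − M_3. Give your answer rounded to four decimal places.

18.1623

T_3 ≈ 427.915509.
M_3 ≈ 409.753183.
T_3 − M_3 ≈ 18.1623.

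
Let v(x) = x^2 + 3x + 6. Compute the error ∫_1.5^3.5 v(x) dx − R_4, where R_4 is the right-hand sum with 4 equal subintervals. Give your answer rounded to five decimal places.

-4.08333

Exact integral: ∫_1.5^3.5 v(x) dx ≈ 40.1666667.
R_4 = 44.25.
Error ≈ 40.1666667 − 44.25 ≈ -4.08333.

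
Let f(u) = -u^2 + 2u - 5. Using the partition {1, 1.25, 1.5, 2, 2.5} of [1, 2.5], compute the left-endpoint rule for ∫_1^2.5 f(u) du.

Subinterval widths: 0.25, 0.25, 0.5, 0.5.
Left endpoints: 1, 1.25, 1.5, 2.
f(1) = -4, f(1.25) = -4.0625, f(1.5) = -4.25, f(2) = -5.
Sum = Σ Δu_i · f(u_i).
Sum = -6.640625.

-6.640625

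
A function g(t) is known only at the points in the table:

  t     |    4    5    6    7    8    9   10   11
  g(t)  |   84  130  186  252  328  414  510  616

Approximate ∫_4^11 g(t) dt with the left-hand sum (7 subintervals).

Δt = 1.
Sum = 1·[84 + 130 + 186 + 252 + 328 + 414 + 510] = 1904.

1904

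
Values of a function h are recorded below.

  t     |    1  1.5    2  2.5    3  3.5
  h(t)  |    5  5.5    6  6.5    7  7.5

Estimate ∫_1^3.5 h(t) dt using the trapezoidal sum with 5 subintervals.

Δt = 0.5.
T_5 = (0.5/2)·[5 + 2·5.5 + 2·6 + 2·6.5 + 2·7 + 7.5] = 15.625.

15.625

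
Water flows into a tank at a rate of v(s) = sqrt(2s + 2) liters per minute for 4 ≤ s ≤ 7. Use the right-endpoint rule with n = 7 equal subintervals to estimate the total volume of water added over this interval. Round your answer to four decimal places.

Δs = (7 − 4)/7 = 3/7.
Right endpoints: 31/7, 34/7, 37/7, 40/7, 43/7, 46/7, 7.
v(31/7) ≈ 3.2950, v(34/7) ≈ 3.4226, v(37/7) ≈ 3.5456, v(40/7) ≈ 3.6645, v(43/7) ≈ 3.7796, v(46/7) ≈ 3.8914, v(7) ≈ 4.0000.
Sum = Δs · [v(31/7) + v(34/7) + v(37/7) + ...].
Sum ≈ 10.9709.

10.9709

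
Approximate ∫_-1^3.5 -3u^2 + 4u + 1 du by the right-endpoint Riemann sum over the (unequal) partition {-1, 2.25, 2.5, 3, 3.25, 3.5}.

Subinterval widths: 3.25, 0.25, 0.5, 0.25, 0.25.
Right endpoints: 2.25, 2.5, 3, 3.25, 3.5.
f(2.25) = -5.1875, f(2.5) = -7.75, f(3) = -14, f(3.25) = -17.6875, f(3.5) = -21.75.
Sum = Σ Δu_i · f(u_i).
Sum = -35.65625.

-35.65625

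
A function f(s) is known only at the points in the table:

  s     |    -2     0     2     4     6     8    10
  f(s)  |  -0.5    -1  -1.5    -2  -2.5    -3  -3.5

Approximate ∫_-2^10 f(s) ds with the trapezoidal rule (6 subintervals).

Δs = 2.
T_6 = (2/2)·[(-0.5) + 2·(-1) + 2·(-1.5) + 2·(-2) + 2·(-2.5) + 2·(-3) + (-3.5)] = -24.

-24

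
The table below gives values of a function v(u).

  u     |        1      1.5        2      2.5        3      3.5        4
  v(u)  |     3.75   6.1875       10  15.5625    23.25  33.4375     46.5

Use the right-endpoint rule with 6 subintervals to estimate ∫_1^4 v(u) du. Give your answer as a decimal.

67.46875

Δu = 0.5.
Sum = 0.5·[6.1875 + 10 + 15.5625 + 23.25 + 33.4375 + 46.5] = 67.46875.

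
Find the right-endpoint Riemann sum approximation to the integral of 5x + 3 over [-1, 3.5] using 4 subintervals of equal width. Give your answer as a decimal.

54.28125

Δx = (3.5 − (-1))/4 = 1.125.
Right endpoints: 0.125, 1.25, 2.375, 3.5.
f(0.125) = 3.625, f(1.25) = 9.25, f(2.375) = 14.875, f(3.5) = 20.5.
Sum = Δx · [f(0.125) + f(1.25) + f(2.375) + f(3.5)].
Sum = 54.28125.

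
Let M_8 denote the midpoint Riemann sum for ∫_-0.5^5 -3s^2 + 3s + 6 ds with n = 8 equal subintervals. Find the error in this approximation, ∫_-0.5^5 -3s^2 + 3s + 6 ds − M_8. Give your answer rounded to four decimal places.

Exact integral: ∫_-0.5^5 f(s) ds = -55.
M_8 ≈ -54.350098.
Error ≈ -55 − (-54.350098) ≈ -0.6499.

-0.6499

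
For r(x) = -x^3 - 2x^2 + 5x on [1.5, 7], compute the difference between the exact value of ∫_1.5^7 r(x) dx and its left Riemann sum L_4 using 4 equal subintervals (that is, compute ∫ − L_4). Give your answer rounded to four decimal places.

-253.3044

Exact integral: ∫_1.5^7 r(x) dx ≈ -708.526042.
L_4 ≈ -455.221680.
Error ≈ -708.526042 − (-455.221680) ≈ -253.3044.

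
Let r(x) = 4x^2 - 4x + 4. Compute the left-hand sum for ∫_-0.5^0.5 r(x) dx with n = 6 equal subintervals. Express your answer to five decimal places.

4.68519

Δx = (0.5 − (-0.5))/6 = 1/6.
Left endpoints: -0.5, -1/3, -1/6, 0, 1/6, 1/3.
r(-0.5) = 7, r(-1/3) = 52/9, r(-1/6) = 43/9, r(0) = 4, r(1/6) = 31/9, r(1/3) = 28/9.
Sum = Δx · [r(-0.5) + r(-1/3) + r(-1/6) + ...].
Sum ≈ 4.68519.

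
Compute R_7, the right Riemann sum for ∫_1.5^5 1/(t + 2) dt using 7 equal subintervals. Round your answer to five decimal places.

Δt = (5 − 1.5)/7 = 0.5.
Right endpoints: 2, 2.5, 3, 3.5, 4, 4.5, 5.
f(2) = 0.25, f(2.5) = 2/9, f(3) = 0.2, f(3.5) = 2/11, f(4) = 1/6, f(4.5) = 2/13, f(5) = 1/7.
Sum = Δt · [f(2) + f(2.5) + f(3) + ...].
Sum ≈ 0.65871.

0.65871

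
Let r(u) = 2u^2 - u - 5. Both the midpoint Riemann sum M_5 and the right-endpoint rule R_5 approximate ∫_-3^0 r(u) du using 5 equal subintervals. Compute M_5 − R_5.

5.76

M_5 = 7.32.
R_5 = 1.56.
M_5 − R_5 = 5.76.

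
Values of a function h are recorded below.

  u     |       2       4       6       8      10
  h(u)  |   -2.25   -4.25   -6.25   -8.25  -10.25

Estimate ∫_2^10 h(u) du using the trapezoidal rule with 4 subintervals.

Δu = 2.
T_4 = (2/2)·[(-2.25) + 2·(-4.25) + 2·(-6.25) + 2·(-8.25) + (-10.25)] = -50.

-50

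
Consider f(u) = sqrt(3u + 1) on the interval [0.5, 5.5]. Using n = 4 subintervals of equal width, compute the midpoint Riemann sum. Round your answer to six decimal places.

15.426185

Δu = (5.5 − 0.5)/4 = 1.25.
Midpoints: 1.125, 2.375, 3.625, 4.875.
f(1.125) ≈ 2.091650, f(2.375) ≈ 2.850439, f(3.625) ≈ 3.446012, f(4.875) ≈ 3.952847.
Sum = Δu · [f(1.125) + f(2.375) + f(3.625) + f(4.875)].
Sum ≈ 15.426185.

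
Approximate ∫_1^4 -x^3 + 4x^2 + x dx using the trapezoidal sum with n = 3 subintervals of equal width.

26

Δx = (4 − 1)/3 = 1.
f(1) = 4, f(2) = 10, f(3) = 12, f(4) = 4.
T_3 = (Δx/2)·[f(x_0) + 2f(x_1) + 2f(x_2) + f(x_3)].
Sum = 26.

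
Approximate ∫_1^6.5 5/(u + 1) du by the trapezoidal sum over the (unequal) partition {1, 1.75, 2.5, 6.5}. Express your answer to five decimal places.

Subinterval widths: 0.75, 0.75, 4.
f(1) = 2.5, f(1.75) = 20/11, f(2.5) = 10/7, f(6.5) = 2/3.
On each subinterval the trapezoid contributes (Δu_i/2)·[f(u_{i-1}) + f(u_i)].
Sum ≈ 7.02733.

7.02733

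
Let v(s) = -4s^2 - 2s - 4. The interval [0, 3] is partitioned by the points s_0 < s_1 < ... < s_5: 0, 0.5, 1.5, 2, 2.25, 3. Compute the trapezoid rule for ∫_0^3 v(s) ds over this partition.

Subinterval widths: 0.5, 1, 0.5, 0.25, 0.75.
v(0) = -4, v(0.5) = -6, v(1.5) = -16, v(2) = -24, v(2.25) = -28.75, v(3) = -46.
On each subinterval the trapezoid contributes (Δs_i/2)·[v(s_{i-1}) + v(s_i)].
Sum = -58.125.

-58.125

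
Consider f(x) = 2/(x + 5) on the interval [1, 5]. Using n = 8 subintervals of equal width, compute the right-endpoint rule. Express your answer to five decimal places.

0.98906

Δx = (5 − 1)/8 = 0.5.
Right endpoints: 1.5, 2, 2.5, 3, 3.5, 4, 4.5, 5.
f(1.5) = 4/13, f(2) = 2/7, f(2.5) = 4/15, f(3) = 0.25, f(3.5) = 4/17, f(4) = 2/9, f(4.5) = 4/19, f(5) = 0.2.
Sum = Δx · [f(1.5) + f(2) + f(2.5) + ...].
Sum ≈ 0.98906.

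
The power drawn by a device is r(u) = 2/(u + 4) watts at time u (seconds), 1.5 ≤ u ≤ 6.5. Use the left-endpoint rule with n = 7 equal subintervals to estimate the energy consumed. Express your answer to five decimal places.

1.35713

Δu = (6.5 − 1.5)/7 = 5/7.
Left endpoints: 1.5, 31/14, 41/14, 51/14, 61/14, 71/14, 81/14.
r(1.5) = 4/11, r(31/14) = 28/87, r(41/14) = 28/97, r(51/14) = 28/107, r(61/14) = 28/117, r(71/14) = 28/127, r(81/14) = 28/137.
Sum = Δu · [r(1.5) + r(31/14) + r(41/14) + ...].
Sum ≈ 1.35713.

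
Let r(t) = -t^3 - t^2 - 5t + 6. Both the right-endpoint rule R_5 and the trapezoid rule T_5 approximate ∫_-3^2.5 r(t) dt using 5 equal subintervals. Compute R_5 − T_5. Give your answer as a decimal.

-37.05625

R_5 = -1.1825.
T_5 = 35.87375.
R_5 − T_5 = -37.05625.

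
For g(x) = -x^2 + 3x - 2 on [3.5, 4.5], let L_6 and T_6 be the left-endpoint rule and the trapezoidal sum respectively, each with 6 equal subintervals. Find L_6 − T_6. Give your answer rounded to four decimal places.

0.4167

L_6 ≈ -5.671296.
T_6 ≈ -6.087963.
L_6 − T_6 ≈ 0.4167.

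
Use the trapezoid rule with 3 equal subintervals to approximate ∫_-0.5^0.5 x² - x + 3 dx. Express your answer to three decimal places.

Δx = (0.5 − (-0.5))/3 = 1/3.
f(-0.5) = 3.75, f(-1/6) = 115/36, f(1/6) = 103/36, f(0.5) = 2.75.
T_3 = (Δx/2)·[f(x_0) + 2f(x_1) + 2f(x_2) + f(x_3)].
Sum ≈ 3.102.

3.102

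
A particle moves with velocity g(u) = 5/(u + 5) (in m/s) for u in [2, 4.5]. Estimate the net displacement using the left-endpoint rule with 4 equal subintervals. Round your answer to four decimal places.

Δu = (4.5 − 2)/4 = 0.625.
Left endpoints: 2, 2.625, 3.25, 3.875.
g(2) = 5/7, g(2.625) = 40/61, g(3.25) = 20/33, g(3.875) = 40/71.
Sum = Δu · [g(2) + g(2.625) + g(3.25) + g(3.875)].
Sum ≈ 1.5872.

1.5872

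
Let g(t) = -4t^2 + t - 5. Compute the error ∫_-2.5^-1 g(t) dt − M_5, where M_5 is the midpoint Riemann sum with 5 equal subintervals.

Exact integral: ∫_-2.5^-1 g(t) dt = -29.625.
M_5 = -29.58.
Error = -29.625 − (-29.58) = -0.045.

-0.045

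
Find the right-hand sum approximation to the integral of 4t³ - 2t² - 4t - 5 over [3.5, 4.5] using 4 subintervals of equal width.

228.9375

Δt = (4.5 − 3.5)/4 = 0.25.
Right endpoints: 3.75, 4, 4.25, 4.5.
f(3.75) = 162.8125, f(4) = 203, f(4.25) = 248.9375, f(4.5) = 301.
Sum = Δt · [f(3.75) + f(4) + f(4.25) + f(4.5)].
Sum = 228.9375.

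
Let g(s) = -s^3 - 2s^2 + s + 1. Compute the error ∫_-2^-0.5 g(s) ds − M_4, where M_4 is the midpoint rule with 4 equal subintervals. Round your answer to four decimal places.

0.0308

Exact integral: ∫_-2^-0.5 g(s) ds = -1.640625.
M_4 ≈ -1.671387.
Error ≈ -1.640625 − (-1.671387) ≈ 0.0308.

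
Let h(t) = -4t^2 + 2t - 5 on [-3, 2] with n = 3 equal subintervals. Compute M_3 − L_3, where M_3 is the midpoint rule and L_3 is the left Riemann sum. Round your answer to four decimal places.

M_3 ≈ -72.037037.
L_3 ≈ -110.925926.
M_3 − L_3 ≈ 38.8889.

38.8889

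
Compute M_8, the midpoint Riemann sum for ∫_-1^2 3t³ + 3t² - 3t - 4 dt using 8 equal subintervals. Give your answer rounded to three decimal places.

Δt = (2 − (-1))/8 = 0.375.
Midpoints: -0.8125, -0.4375, -0.0625, 0.3125, 0.6875, 1.0625, 1.4375, 1.8125.
f(-0.8125) = -4879/4096, f(-0.4375) = -9685/4096, f(-0.0625) = -15571/4096, f(0.3125) = -18649/4096, f(0.6875) = -15031/4096, f(1.0625) = -829/4096, f(1.4375) = 27845/4096, f(1.8125) = 74879/4096.
Sum = Δt · [f(-0.8125) + f(-0.4375) + f(-0.0625) + ...].
Sum ≈ 3.486.

3.486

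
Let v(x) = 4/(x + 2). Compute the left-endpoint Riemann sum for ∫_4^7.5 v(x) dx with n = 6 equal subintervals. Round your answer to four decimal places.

Δx = (7.5 − 4)/6 = 7/12.
Left endpoints: 4, 55/12, 31/6, 5.75, 19/3, 83/12.
v(4) = 2/3, v(55/12) = 48/79, v(31/6) = 24/43, v(5.75) = 16/31, v(19/3) = 0.48, v(83/12) = 48/107.
Sum = Δx · [v(4) + v(55/12) + v(31/6) + ...].
Sum ≈ 1.9117.

1.9117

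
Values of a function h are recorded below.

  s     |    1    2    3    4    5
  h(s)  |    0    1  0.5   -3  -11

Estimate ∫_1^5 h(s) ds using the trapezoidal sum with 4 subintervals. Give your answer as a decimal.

-7

Δs = 1.
T_4 = (1/2)·[0 + 2·1 + 2·0.5 + 2·(-3) + (-11)] = -7.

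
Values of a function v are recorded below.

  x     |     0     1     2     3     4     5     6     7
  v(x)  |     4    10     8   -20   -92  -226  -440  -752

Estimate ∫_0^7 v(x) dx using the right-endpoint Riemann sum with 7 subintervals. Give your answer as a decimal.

Δx = 1.
Sum = 1·[10 + 8 + (-20) + (-92) + (-226) + (-440) + (-752)] = -1512.

-1512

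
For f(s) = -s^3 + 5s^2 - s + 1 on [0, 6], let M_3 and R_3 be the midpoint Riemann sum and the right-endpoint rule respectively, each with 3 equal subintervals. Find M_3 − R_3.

66

M_3 = 32.
R_3 = -34.
M_3 − R_3 = 66.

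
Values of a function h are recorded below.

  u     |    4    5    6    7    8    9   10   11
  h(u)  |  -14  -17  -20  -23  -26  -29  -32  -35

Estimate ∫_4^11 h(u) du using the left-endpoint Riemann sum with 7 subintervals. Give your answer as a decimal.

Δu = 1.
Sum = 1·[(-14) + (-17) + (-20) + (-23) + (-26) + (-29) + (-32)] = -161.

-161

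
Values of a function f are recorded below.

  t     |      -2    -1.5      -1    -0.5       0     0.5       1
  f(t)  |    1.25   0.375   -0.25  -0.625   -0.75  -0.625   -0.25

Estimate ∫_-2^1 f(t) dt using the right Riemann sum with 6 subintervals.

Δt = 0.5.
Sum = 0.5·[0.375 + (-0.25) + (-0.625) + (-0.75) + (-0.625) + (-0.25)] = -1.0625.

-1.0625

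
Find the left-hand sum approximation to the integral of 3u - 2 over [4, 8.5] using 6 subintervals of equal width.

Δu = (8.5 − 4)/6 = 0.75.
Left endpoints: 4, 4.75, 5.5, 6.25, 7, 7.75.
f(4) = 10, f(4.75) = 12.25, f(5.5) = 14.5, f(6.25) = 16.75, f(7) = 19, f(7.75) = 21.25.
Sum = Δu · [f(4) + f(4.75) + f(5.5) + ...].
Sum = 70.3125.

70.3125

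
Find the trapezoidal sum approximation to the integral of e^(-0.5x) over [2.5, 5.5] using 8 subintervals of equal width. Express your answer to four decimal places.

Δx = (5.5 − 2.5)/8 = 0.375.
f(2.5) ≈ 0.2865, f(2.875) ≈ 0.2375, f(3.25) ≈ 0.1969, f(3.625) ≈ 0.1632, f(4) ≈ 0.1353, f(4.375) ≈ 0.1122, f(4.75) ≈ 0.0930, f(5.125) ≈ 0.0771, f(5.5) ≈ 0.0639.
T_8 = (Δx/2)·[f(x_0) + 2f(x_1) + ... + 2f(x_{7}) + f(x_8)].
Sum ≈ 0.4465.

0.4465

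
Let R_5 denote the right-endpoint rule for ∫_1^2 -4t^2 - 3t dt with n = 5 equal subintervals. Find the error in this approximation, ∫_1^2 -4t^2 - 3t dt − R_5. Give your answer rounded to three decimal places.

1.527

Exact integral: ∫_1^2 f(t) dt ≈ -13.83333.
R_5 = -15.36.
Error ≈ -13.83333 − (-15.36) ≈ 1.527.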